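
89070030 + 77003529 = 166073559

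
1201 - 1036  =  165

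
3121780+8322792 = 11444572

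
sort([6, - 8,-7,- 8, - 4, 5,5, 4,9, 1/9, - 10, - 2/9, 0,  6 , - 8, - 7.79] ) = [ - 10, - 8, - 8  , - 8, - 7.79, - 7, - 4, - 2/9, 0, 1/9, 4, 5, 5,6,6,9] 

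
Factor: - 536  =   - 2^3 * 67^1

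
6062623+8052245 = 14114868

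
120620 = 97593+23027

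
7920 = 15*528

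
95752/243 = 95752/243 = 394.04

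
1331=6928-5597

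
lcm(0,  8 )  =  0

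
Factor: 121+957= 1078 = 2^1 * 7^2*11^1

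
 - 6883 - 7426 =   -  14309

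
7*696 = 4872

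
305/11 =305/11 = 27.73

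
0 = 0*3005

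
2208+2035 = 4243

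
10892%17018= 10892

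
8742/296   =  4371/148 = 29.53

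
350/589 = 350/589 = 0.59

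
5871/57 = 103 = 103.00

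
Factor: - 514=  - 2^1*257^1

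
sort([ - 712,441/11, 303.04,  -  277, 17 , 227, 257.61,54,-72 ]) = [-712, - 277, - 72,17, 441/11,54,227,257.61, 303.04]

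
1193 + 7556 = 8749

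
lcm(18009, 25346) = 684342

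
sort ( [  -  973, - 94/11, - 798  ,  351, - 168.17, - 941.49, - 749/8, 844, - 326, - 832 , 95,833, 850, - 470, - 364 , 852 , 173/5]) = [ - 973, - 941.49, - 832,-798, - 470, - 364, - 326,  -  168.17, - 749/8, - 94/11, 173/5,95, 351, 833, 844, 850 , 852 ] 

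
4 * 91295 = 365180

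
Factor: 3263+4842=5^1*1621^1 = 8105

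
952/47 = 20 + 12/47 = 20.26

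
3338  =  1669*2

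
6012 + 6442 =12454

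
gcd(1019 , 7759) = 1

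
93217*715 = 66650155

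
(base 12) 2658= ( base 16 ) 1124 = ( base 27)60E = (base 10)4388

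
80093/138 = 580 + 53/138 = 580.38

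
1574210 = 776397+797813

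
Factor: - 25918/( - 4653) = 2^1*3^( - 2)*11^ (-1 ) * 47^( - 1 )*12959^1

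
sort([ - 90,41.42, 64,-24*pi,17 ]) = [ - 90, - 24*pi, 17,41.42, 64]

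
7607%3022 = 1563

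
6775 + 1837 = 8612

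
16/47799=16/47799 = 0.00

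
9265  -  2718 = 6547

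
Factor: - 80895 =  - 3^1*5^1*5393^1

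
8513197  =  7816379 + 696818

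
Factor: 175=5^2*7^1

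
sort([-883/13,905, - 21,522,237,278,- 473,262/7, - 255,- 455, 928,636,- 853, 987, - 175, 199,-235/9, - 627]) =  [ - 853, - 627 ,  -  473,-455, - 255, - 175, - 883/13, - 235/9,-21,262/7,199,237 , 278, 522,636,905, 928,  987]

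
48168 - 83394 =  - 35226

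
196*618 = 121128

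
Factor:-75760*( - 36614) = 2773876640 = 2^5 * 5^1*947^1*18307^1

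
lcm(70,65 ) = 910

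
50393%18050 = 14293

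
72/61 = 1 + 11/61= 1.18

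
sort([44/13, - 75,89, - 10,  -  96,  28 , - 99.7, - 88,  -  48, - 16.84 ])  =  [- 99.7, - 96, - 88 , - 75,- 48, - 16.84, - 10,44/13, 28,  89] 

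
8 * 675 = 5400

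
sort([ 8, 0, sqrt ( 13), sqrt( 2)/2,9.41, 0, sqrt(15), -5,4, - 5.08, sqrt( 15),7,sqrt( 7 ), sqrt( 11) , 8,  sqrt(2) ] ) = [ - 5.08, - 5,0, 0,  sqrt( 2)/2, sqrt( 2),sqrt( 7),sqrt(11), sqrt( 13), sqrt(15 ),sqrt( 15),4, 7,8, 8, 9.41 ]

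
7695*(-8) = - 61560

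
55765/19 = 2935 =2935.00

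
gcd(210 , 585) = 15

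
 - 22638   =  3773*( - 6 ) 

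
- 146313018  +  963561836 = 817248818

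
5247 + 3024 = 8271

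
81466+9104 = 90570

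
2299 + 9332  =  11631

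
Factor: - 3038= - 2^1*7^2*31^1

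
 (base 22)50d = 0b100110000001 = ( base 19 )6E1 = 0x981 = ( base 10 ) 2433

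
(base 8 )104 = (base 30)28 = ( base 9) 75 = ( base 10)68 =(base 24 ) 2k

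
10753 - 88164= - 77411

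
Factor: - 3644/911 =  - 4= -2^2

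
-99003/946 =-99003/946   =  -104.65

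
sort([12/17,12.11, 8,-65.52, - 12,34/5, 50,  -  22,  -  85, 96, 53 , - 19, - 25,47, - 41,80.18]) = [ -85, - 65.52, - 41,-25, - 22,  -  19, - 12, 12/17, 34/5 , 8, 12.11, 47, 50,53, 80.18,96] 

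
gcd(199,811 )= 1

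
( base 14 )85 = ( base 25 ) 4h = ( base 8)165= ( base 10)117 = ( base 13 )90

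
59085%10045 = 8860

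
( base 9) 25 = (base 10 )23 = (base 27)n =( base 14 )19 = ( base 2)10111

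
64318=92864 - 28546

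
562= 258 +304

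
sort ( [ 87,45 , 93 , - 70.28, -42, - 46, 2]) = [ - 70.28 ,-46,-42,2, 45,87 , 93 ]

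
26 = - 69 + 95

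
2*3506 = 7012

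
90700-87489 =3211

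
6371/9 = 707 + 8/9  =  707.89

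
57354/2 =28677= 28677.00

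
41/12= 41/12 = 3.42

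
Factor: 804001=11^1*73091^1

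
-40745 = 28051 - 68796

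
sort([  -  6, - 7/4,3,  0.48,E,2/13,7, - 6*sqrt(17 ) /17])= [ - 6,-7/4, - 6*sqrt (17)/17,  2/13,0.48 , E,3,7] 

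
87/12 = 29/4 = 7.25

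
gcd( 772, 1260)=4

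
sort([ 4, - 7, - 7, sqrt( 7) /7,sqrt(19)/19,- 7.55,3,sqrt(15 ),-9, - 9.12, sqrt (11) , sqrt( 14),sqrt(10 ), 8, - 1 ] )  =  [ - 9.12  , - 9, - 7.55, - 7, - 7, - 1,sqrt( 19)/19,sqrt( 7)/7,3, sqrt( 10),sqrt(11),sqrt( 14), sqrt( 15),4,8 ]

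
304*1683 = 511632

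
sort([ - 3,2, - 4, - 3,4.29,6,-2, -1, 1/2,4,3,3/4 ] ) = [ - 4, - 3, - 3 , - 2 , - 1 , 1/2,3/4, 2,  3 , 4, 4.29,  6 ] 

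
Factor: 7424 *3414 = 25345536 = 2^9*3^1 * 29^1*569^1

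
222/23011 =222/23011 = 0.01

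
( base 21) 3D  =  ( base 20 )3G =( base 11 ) 6A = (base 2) 1001100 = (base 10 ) 76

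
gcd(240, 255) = 15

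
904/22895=904/22895 = 0.04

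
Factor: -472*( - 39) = 18408 = 2^3*3^1*13^1*59^1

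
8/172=2/43 =0.05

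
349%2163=349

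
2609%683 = 560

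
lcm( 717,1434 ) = 1434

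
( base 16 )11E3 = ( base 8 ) 10743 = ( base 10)4579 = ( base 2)1000111100011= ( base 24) 7mj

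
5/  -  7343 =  - 5/7343 = - 0.00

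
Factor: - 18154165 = -5^1*3630833^1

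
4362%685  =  252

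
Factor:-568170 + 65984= - 2^1*193^1*  1301^1 = - 502186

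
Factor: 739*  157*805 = 5^1*7^1 * 23^1 *157^1*739^1= 93398515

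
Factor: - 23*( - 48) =1104 = 2^4*3^1*23^1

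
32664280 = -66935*( - 488)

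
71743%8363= 4839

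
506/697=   506/697=0.73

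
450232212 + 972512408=1422744620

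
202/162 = 101/81  =  1.25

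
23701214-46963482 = -23262268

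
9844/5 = 9844/5= 1968.80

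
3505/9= 389 + 4/9=389.44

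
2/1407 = 2/1407 = 0.00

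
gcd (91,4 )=1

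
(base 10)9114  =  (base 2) 10001110011010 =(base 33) 8C6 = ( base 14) 3470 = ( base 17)1e92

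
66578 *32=2130496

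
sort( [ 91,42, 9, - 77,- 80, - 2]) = [ - 80, - 77 , - 2  ,  9,  42, 91]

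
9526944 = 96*99239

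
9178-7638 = 1540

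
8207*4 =32828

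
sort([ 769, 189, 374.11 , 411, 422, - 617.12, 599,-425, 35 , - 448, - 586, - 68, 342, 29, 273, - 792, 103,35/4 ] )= [  -  792, - 617.12, - 586, - 448, - 425, - 68, 35/4, 29, 35,103,189,273 , 342, 374.11, 411, 422, 599,769] 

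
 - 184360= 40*( - 4609 )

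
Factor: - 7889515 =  - 5^1*1577903^1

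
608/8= 76 =76.00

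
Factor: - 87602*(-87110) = 7631010220 = 2^2* 5^1*31^1*281^1* 43801^1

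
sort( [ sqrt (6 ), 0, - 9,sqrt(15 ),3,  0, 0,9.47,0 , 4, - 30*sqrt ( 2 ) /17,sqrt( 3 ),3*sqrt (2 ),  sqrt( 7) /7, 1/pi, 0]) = [ - 9,  -  30*sqrt( 2 ) /17, 0,0,0, 0, 0,1/pi,sqrt( 7 )/7,  sqrt ( 3),sqrt( 6 ), 3, sqrt( 15 ),4,  3*sqrt(2),9.47 ] 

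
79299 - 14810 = 64489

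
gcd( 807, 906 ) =3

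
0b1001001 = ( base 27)2J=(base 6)201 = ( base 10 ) 73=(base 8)111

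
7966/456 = 17 + 107/228  =  17.47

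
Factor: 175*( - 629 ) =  - 5^2*7^1*17^1*37^1=- 110075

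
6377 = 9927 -3550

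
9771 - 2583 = 7188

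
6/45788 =3/22894 = 0.00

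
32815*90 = 2953350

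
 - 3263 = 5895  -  9158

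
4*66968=267872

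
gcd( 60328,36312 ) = 8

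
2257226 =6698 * 337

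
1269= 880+389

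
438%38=20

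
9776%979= 965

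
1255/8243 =1255/8243 = 0.15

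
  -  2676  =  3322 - 5998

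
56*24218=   1356208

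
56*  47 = 2632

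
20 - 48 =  - 28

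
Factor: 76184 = 2^3 *89^1 * 107^1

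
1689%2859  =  1689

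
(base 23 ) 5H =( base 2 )10000100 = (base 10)132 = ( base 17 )7d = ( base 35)3r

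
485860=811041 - 325181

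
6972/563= 12 + 216/563 = 12.38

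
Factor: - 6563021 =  - 6563021^1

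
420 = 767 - 347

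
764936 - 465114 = 299822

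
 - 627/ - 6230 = 627/6230 = 0.10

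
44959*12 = 539508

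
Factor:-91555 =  - 5^1*18311^1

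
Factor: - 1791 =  -3^2*199^1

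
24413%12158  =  97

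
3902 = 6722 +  - 2820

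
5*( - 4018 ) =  - 20090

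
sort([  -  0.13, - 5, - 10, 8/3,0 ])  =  [ - 10,-5, - 0.13, 0, 8/3 ]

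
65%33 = 32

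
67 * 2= 134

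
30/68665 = 6/13733= 0.00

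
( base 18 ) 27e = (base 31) PD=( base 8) 1424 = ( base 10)788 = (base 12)558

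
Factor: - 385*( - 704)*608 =164792320 = 2^11*5^1*7^1 *11^2*19^1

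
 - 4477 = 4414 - 8891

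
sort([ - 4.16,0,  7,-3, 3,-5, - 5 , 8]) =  [ - 5, - 5, - 4.16, - 3 , 0, 3, 7,8 ]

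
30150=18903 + 11247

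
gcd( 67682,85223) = 1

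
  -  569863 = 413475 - 983338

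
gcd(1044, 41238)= 522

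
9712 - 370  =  9342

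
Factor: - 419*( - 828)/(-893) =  - 346932/893 = - 2^2*3^2*19^( - 1)*23^1*47^( - 1)*  419^1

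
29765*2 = 59530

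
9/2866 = 9/2866 =0.00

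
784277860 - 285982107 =498295753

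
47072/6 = 7845+ 1/3 =7845.33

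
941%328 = 285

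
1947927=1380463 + 567464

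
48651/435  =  16217/145 = 111.84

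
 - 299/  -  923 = 23/71 =0.32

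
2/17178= 1/8589 = 0.00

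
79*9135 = 721665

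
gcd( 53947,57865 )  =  1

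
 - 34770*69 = - 2399130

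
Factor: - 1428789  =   - 3^1*641^1 * 743^1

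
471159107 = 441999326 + 29159781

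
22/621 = 22/621=0.04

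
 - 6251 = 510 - 6761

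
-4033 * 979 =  - 3948307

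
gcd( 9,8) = 1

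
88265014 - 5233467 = 83031547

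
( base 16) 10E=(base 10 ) 270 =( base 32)8E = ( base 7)534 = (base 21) ci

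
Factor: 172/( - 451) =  - 2^2 * 11^(-1) * 41^(  -  1 )* 43^1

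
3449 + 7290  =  10739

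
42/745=42/745 = 0.06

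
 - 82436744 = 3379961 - 85816705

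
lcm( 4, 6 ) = 12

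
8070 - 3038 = 5032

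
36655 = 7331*5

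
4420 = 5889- 1469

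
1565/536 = 1565/536 = 2.92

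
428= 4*107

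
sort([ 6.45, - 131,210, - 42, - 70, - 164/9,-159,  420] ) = [ - 159 , - 131,-70,  -  42, - 164/9, 6.45 , 210,420]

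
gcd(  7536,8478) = 942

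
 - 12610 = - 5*2522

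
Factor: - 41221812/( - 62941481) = 2^2*3^1*151^( - 1)*523^(  -  1)*797^( - 1)*3435151^1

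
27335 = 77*355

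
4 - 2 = 2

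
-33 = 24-57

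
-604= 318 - 922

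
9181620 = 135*68012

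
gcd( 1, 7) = 1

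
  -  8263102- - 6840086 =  - 1423016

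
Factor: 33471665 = 5^1*6694333^1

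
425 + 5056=5481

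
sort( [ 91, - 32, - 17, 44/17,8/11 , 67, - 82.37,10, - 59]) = [ - 82.37, - 59, - 32,  -  17, 8/11,44/17, 10,67,91]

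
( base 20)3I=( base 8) 116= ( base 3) 2220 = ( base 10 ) 78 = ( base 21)3F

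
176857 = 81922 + 94935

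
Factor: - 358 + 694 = 2^4*3^1 *7^1 =336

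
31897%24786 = 7111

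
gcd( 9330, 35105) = 5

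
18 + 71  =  89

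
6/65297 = 6/65297 = 0.00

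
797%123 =59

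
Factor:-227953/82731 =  - 3^( - 1 )*17^1 * 53^1 * 109^( - 1) = - 901/327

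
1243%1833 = 1243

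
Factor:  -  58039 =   -  127^1*457^1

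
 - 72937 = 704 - 73641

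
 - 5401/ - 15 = 360 + 1/15 = 360.07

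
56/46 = 28/23 = 1.22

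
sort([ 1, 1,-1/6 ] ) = [  -  1/6, 1, 1]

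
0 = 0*54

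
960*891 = 855360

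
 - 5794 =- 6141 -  - 347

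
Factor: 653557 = 43^1*15199^1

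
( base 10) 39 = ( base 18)23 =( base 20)1j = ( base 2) 100111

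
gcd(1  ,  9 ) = 1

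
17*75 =1275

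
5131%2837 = 2294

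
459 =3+456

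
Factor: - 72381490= -2^1*5^1*7238149^1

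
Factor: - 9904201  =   - 9904201^1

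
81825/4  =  81825/4 = 20456.25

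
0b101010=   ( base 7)60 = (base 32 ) 1A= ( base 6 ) 110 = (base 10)42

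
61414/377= 162+340/377 = 162.90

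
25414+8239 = 33653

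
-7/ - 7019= 7/7019 = 0.00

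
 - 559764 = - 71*7884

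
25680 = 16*1605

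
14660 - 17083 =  - 2423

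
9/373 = 9/373=0.02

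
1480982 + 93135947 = 94616929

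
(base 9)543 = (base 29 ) F9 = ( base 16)1BC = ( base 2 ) 110111100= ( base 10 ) 444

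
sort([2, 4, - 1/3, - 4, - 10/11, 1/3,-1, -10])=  [ - 10, - 4, - 1, - 10/11, -1/3,1/3, 2, 4]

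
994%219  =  118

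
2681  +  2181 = 4862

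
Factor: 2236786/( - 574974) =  - 1118393/287487=-3^( - 2)*17^( - 1)*1879^ ( - 1)*1118393^1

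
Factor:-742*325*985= - 2^1*5^3*7^1 * 13^1*53^1*197^1 = -  237532750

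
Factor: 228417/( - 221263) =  - 3^1*149^1*433^(-1) = - 447/433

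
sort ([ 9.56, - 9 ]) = [ - 9, 9.56] 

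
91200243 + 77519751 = 168719994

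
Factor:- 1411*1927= -17^1*41^1 * 47^1*83^1 = -2718997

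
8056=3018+5038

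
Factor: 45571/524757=3^( - 1 )*199^1*211^(  -  1)*229^1*829^( - 1)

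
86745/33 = 28915/11 = 2628.64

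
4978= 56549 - 51571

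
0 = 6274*0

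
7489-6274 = 1215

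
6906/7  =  6906/7 = 986.57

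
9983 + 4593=14576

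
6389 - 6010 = 379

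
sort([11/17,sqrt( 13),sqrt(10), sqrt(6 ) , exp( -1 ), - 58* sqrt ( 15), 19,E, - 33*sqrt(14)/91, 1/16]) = [ - 58 *sqrt(15), - 33 * sqrt(14 ) /91,1/16,  exp(-1), 11/17,sqrt( 6),E,sqrt( 10),sqrt(13 ),19]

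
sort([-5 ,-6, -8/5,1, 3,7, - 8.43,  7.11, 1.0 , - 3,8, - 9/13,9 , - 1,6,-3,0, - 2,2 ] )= [ - 8.43, - 6 , - 5,-3,  -  3, - 2,-8/5,-1 , - 9/13,0, 1 , 1.0,2, 3,6, 7,7.11, 8,9]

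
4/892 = 1/223=0.00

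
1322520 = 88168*15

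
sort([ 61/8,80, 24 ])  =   [61/8,  24, 80]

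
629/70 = 629/70=8.99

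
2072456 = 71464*29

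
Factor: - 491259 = - 3^1*163753^1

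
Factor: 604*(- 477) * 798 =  - 2^3*3^3*7^1*19^1 * 53^1*151^1 = - 229910184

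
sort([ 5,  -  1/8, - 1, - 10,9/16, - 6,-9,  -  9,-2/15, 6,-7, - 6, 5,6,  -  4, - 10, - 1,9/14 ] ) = [-10, - 10, - 9, - 9, - 7, - 6, - 6 ,-4, - 1, - 1 , - 2/15, - 1/8,9/16, 9/14, 5,5,6, 6 ]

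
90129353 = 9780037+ 80349316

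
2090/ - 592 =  - 4+139/296 = - 3.53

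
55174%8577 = 3712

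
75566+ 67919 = 143485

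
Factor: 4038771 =3^1*11^1 * 122387^1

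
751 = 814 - 63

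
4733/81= 4733/81  =  58.43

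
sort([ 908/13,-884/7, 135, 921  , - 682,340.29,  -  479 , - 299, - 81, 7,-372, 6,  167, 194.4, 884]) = [-682, - 479, - 372, - 299,-884/7, - 81,  6, 7,908/13  ,  135, 167, 194.4, 340.29, 884, 921 ] 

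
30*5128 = 153840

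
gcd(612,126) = 18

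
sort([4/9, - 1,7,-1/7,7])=[ - 1, -1/7, 4/9,7, 7]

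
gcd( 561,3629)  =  1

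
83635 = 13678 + 69957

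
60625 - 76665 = -16040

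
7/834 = 7/834 = 0.01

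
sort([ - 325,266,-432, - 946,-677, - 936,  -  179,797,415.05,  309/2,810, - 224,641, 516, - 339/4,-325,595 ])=[ -946,-936, - 677,-432  , - 325, - 325, - 224, - 179 , - 339/4,309/2,266,415.05, 516,595, 641,797,810 ]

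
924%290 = 54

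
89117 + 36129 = 125246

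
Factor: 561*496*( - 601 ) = -167231856 = -  2^4*3^1*11^1*17^1*31^1*601^1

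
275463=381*723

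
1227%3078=1227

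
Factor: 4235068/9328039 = 2^2*7^( - 1)*367^( - 1)*3631^(  -  1)*1058767^1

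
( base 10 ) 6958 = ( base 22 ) e86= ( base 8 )15456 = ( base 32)6PE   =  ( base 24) C1M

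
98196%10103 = 7269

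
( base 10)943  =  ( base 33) sj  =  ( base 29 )13f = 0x3AF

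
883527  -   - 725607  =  1609134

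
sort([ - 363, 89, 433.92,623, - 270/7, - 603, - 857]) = [ - 857,-603,-363,-270/7,89,  433.92,623 ]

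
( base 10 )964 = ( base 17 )35C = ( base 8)1704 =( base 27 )18J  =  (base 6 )4244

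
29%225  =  29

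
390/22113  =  10/567= 0.02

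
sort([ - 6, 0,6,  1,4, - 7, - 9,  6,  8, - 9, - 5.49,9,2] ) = [ - 9, - 9,-7, - 6, - 5.49,  0,1,  2, 4, 6,6, 8,9 ] 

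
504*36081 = 18184824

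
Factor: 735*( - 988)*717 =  - 520671060 = - 2^2*3^2 * 5^1*7^2* 13^1*19^1*239^1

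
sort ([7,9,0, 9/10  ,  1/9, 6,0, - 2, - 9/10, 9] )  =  [ - 2, - 9/10,0,0,1/9,9/10,6,  7, 9,9 ] 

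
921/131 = 921/131 = 7.03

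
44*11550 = 508200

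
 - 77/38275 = -1 + 38198/38275 = - 0.00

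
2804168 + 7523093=10327261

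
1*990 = 990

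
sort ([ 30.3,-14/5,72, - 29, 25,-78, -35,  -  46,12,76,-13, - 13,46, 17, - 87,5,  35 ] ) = [-87,-78,-46, - 35, - 29, - 13, - 13, - 14/5,5,12,17  ,  25, 30.3,35,46,72,76]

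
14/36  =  7/18=0.39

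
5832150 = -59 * (-98850)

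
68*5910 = 401880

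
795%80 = 75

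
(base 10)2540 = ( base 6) 15432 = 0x9ec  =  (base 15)b45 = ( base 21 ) 5FK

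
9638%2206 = 814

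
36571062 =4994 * 7323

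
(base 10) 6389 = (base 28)845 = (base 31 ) 6k3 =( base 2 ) 1100011110101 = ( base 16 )18F5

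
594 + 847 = 1441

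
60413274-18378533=42034741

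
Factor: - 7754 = - 2^1 * 3877^1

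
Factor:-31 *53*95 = -156085 = -  5^1*19^1 * 31^1*  53^1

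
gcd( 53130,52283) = 77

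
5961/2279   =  5961/2279 = 2.62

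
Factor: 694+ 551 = 3^1*5^1*83^1 = 1245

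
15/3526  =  15/3526 = 0.00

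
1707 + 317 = 2024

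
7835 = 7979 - 144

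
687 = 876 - 189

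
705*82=57810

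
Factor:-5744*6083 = -2^4*7^1*11^1*79^1*359^1 = - 34940752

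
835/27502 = 835/27502 = 0.03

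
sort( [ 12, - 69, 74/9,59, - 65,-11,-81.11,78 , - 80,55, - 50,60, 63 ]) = [ - 81.11,-80,  -  69, - 65, - 50,  -  11 , 74/9,12, 55, 59,60 , 63,78 ] 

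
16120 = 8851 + 7269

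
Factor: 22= 2^1*11^1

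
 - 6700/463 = -6700/463 = - 14.47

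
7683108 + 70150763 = 77833871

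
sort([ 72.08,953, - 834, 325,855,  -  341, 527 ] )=[ - 834,  -  341, 72.08,325, 527, 855,953]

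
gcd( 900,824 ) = 4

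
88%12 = 4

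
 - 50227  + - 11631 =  - 61858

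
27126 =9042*3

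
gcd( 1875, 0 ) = 1875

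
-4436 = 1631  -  6067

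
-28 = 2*( - 14 )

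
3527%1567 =393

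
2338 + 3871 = 6209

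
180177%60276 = 59625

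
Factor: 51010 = 2^1*5^1*5101^1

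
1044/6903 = 116/767=0.15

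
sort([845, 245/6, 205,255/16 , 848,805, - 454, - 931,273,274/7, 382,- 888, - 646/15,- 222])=[ -931,  -  888 , - 454, - 222,-646/15,255/16,  274/7, 245/6, 205, 273, 382,  805, 845, 848]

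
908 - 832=76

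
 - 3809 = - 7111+3302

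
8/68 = 2/17=   0.12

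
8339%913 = 122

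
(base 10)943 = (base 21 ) 22j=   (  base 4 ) 32233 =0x3af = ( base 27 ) 17P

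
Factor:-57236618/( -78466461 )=2^1*3^(-1 )*1213^1*23593^1*26155487^( - 1)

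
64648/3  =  21549 + 1/3 = 21549.33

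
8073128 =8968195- 895067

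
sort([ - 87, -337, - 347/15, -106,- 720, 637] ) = [ - 720, - 337, - 106,-87, - 347/15,637 ]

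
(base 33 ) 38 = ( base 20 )57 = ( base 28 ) 3N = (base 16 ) 6B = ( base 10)107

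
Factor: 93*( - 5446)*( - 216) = 109399248   =  2^4*3^4*7^1*31^1*389^1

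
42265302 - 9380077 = 32885225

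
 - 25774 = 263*( - 98 )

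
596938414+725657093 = 1322595507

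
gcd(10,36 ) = 2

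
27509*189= 5199201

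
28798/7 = 4114 = 4114.00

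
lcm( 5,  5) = 5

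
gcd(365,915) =5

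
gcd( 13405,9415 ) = 35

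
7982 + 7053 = 15035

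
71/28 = 2 + 15/28 =2.54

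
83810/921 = 83810/921 = 91.00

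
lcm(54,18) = 54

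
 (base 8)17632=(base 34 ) 6xw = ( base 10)8090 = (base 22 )GFG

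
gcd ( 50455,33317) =1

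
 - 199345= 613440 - 812785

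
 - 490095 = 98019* ( - 5)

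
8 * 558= 4464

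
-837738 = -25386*33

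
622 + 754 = 1376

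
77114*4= 308456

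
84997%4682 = 721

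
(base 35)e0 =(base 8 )752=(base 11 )406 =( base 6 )2134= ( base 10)490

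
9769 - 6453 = 3316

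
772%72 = 52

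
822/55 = 822/55  =  14.95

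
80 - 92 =-12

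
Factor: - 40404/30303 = - 2^2 * 3^( - 1 )= -4/3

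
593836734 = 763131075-169294341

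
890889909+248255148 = 1139145057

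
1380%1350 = 30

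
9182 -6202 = 2980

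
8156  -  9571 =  - 1415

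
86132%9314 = 2306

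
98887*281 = 27787247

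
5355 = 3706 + 1649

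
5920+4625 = 10545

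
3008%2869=139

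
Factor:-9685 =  -5^1*13^1 * 149^1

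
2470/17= 2470/17= 145.29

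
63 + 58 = 121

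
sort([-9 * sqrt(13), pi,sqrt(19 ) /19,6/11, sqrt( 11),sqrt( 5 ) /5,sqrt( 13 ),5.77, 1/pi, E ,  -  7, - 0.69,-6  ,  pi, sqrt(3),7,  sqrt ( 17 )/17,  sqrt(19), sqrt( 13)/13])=[ - 9*sqrt( 13 ), - 7,  -  6, - 0.69,sqrt (19 ) /19  ,  sqrt( 17)/17,sqrt(13 ) /13,1/pi, sqrt(5)/5,6/11,  sqrt(3 ), E , pi , pi,sqrt ( 11 ), sqrt( 13 ),sqrt(19),5.77, 7] 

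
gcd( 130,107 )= 1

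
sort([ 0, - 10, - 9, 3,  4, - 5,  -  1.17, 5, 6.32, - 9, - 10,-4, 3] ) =[ - 10 , - 10, - 9, - 9 , - 5, - 4, - 1.17, 0,3 , 3,  4,5,  6.32 ]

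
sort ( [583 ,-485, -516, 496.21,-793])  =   [-793, - 516,-485, 496.21, 583 ]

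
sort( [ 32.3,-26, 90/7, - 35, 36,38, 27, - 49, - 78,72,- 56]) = [ - 78,  -  56,  -  49, - 35, - 26,90/7, 27, 32.3, 36,38, 72 ] 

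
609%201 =6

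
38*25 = 950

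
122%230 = 122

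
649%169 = 142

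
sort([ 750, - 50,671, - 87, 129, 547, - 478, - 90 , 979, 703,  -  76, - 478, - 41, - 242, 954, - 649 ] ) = [ -649, - 478,-478,-242, - 90,  -  87,  -  76, - 50, - 41, 129,  547,  671,703, 750, 954, 979 ] 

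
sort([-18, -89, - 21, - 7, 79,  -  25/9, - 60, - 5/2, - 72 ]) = [ - 89, - 72,-60, - 21,-18, - 7 ,  -  25/9, - 5/2, 79 ] 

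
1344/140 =48/5 = 9.60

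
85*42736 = 3632560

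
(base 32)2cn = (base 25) 3n5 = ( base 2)100110010111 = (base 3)10100221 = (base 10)2455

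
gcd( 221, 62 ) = 1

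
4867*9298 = 45253366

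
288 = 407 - 119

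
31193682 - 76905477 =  - 45711795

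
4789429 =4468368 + 321061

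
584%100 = 84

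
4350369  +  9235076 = 13585445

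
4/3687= 4/3687 = 0.00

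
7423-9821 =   -  2398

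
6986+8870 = 15856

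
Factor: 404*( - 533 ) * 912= - 2^6*3^1*13^1 * 19^1 * 41^1 * 101^1 = - 196382784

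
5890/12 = 2945/6 = 490.83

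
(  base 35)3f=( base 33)3L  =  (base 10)120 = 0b1111000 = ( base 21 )5F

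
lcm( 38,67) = 2546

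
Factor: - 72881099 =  - 72881099^1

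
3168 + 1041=4209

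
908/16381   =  908/16381 = 0.06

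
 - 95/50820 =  -19/10164 = -  0.00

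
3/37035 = 1/12345 = 0.00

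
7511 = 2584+4927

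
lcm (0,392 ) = 0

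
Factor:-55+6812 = 6757 = 29^1*233^1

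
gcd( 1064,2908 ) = 4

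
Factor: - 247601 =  - 247601^1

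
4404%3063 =1341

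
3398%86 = 44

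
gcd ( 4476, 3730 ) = 746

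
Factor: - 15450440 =- 2^3 * 5^1*41^1*9421^1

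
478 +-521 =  - 43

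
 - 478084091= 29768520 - 507852611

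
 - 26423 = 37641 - 64064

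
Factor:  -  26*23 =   -  2^1*13^1  *  23^1=-598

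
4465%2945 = 1520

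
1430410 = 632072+798338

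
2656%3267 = 2656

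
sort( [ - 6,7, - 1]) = [-6, -1, 7 ]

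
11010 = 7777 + 3233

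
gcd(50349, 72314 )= 1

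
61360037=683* 89839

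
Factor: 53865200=2^4*5^2*311^1*433^1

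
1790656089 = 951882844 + 838773245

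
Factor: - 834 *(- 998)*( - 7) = -5826324=- 2^2*3^1*7^1*139^1*499^1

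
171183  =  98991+72192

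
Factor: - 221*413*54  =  -4928742 = - 2^1*3^3*7^1*13^1*17^1*59^1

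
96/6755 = 96/6755 = 0.01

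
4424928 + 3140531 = 7565459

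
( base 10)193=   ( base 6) 521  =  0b11000001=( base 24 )81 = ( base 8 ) 301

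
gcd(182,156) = 26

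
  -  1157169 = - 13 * 89013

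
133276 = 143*932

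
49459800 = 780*63410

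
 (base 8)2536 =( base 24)296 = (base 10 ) 1374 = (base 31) 1da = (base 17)4CE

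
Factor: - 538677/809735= -3^3*5^( - 1 )*71^1*281^1 * 161947^( - 1)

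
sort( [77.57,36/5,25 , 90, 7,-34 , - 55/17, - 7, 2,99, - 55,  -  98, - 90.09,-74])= [ - 98, - 90.09, - 74, - 55, - 34, - 7, - 55/17,2,  7,36/5,25, 77.57,90,99]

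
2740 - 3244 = - 504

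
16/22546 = 8/11273= 0.00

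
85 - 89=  - 4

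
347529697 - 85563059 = 261966638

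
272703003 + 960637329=1233340332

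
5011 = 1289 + 3722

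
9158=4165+4993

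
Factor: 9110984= 2^3*73^1 * 15601^1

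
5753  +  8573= 14326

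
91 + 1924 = 2015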